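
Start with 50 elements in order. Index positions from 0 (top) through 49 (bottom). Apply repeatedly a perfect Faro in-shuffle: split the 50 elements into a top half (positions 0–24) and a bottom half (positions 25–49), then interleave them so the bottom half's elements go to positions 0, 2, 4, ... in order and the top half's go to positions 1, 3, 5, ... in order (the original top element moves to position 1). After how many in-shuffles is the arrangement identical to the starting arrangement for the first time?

The in-shuffle permutes the 50 positions with cycle lengths [2, 8, 8, 8, 8, 8, 8].
Every element is home exactly when every cycle has completed a whole number of laps, i.e. after lcm(2, 8) = 8 in-shuffles.

8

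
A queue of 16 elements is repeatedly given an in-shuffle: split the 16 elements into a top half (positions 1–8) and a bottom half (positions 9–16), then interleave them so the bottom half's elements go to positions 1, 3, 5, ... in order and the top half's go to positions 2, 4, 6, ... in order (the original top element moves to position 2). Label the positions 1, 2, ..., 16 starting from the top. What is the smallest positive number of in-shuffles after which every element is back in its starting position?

8

The in-shuffle permutes the 16 positions with cycle lengths [8, 8].
Every element is home exactly when every cycle has completed a whole number of laps, i.e. after lcm(8) = 8 in-shuffles.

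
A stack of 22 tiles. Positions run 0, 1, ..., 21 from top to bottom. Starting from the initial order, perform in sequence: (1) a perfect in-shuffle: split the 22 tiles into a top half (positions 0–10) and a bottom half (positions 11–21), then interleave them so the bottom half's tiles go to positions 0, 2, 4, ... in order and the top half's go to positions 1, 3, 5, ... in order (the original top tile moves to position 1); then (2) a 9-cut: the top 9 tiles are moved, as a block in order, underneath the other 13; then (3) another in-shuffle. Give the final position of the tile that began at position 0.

Track the tile from position 0 forward through each operation:
  after op 1 (in-shuffle): 0 → 1
  after op 2 (cut 9): 1 → 14
  after op 3 (in-shuffle): 14 → 6

6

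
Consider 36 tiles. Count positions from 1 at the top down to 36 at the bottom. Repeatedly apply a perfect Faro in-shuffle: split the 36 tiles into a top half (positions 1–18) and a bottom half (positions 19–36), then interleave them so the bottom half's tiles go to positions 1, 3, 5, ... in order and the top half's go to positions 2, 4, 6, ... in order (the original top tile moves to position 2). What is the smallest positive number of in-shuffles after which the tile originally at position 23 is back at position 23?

Follow position 23 under repeated in-shuffles:
23 → 9 → 18 → 36 → 35 → 33 → 29 → 21 → ... → 23 (length 36)
It first returns after 36 in-shuffles.

36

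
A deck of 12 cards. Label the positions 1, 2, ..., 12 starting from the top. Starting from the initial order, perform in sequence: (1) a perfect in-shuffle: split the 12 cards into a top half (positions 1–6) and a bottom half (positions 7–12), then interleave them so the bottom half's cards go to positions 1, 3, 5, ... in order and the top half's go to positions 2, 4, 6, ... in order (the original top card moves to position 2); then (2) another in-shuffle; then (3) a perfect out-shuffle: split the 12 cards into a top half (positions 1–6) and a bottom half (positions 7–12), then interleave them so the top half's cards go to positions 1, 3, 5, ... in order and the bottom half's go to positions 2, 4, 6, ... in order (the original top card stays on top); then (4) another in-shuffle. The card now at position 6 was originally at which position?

Undo the operations in reverse order, starting from position 6:
  undo op 4 (in-shuffle, from top half): 6 ← 3
  undo op 3 (out-shuffle, from top half): 3 ← 2
  undo op 2 (in-shuffle, from top half): 2 ← 1
  undo op 1 (in-shuffle, from bottom half): 1 ← 7
So the card at position 6 came from original position 7.

7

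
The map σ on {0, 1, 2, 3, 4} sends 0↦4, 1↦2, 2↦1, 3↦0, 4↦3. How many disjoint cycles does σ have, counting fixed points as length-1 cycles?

2

Cycle decomposition: (0 4 3) (1 2).
2 cycles.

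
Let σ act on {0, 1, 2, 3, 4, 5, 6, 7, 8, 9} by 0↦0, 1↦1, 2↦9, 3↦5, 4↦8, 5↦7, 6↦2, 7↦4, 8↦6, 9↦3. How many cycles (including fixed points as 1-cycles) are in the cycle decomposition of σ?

Cycle decomposition: (0) (1) (2 9 3 5 7 4 8 6).
3 cycles.

3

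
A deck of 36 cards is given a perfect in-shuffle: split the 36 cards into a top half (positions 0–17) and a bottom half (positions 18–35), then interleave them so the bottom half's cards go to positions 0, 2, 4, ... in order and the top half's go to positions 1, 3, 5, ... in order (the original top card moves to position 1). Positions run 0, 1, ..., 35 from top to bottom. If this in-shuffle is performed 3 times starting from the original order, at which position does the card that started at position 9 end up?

5

Track the card's position through each in-shuffle:
9 → 19 → 2 → 5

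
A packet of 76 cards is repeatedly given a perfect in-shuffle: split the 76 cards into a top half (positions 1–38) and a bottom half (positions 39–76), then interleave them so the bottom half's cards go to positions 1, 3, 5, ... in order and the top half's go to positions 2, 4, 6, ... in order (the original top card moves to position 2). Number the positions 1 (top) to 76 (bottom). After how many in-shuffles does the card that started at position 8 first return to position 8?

30

Follow position 8 under repeated in-shuffles:
8 → 16 → 32 → 64 → 51 → 25 → 50 → 23 → ... → 8 (length 30)
It first returns after 30 in-shuffles.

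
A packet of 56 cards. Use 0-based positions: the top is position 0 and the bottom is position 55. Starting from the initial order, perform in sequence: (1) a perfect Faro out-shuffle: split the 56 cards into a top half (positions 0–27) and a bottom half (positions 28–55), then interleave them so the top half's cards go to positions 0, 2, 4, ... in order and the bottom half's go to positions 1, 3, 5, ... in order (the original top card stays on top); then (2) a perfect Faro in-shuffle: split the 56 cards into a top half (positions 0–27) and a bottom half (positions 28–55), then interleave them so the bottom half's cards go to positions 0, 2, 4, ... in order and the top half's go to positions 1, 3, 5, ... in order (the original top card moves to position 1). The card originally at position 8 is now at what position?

Track the card from position 8 forward through each operation:
  after op 1 (out-shuffle): 8 → 16
  after op 2 (in-shuffle): 16 → 33

33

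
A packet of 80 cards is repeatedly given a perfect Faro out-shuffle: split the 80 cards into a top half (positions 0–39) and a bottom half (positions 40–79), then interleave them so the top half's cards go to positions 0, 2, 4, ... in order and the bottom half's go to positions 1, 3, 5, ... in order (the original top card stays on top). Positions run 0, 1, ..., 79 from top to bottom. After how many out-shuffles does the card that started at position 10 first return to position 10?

Follow position 10 under repeated out-shuffles:
10 → 20 → 40 → 1 → 2 → 4 → 8 → 16 → ... → 10 (length 39)
It first returns after 39 out-shuffles.

39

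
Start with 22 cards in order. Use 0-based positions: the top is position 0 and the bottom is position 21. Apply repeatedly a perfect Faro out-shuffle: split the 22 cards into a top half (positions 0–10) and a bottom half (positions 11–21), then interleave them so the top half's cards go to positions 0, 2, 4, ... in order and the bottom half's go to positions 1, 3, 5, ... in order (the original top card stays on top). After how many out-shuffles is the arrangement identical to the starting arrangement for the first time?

6

The out-shuffle permutes the 22 positions with cycle lengths [1, 1, 2, 3, 3, 6, 6].
Every card is home exactly when every cycle has completed a whole number of laps, i.e. after lcm(1, 2, 3, 6) = 6 out-shuffles.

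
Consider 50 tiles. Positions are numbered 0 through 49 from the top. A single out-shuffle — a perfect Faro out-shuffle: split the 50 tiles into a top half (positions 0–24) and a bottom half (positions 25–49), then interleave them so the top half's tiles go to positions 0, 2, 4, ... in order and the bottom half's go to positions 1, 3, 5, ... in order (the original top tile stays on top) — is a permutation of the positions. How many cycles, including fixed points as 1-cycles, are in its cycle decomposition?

Trace each unvisited position around until it returns:
(0) (1 2 4 8 16 32 ... len 21) (3 6 12 24 48 47 ... len 21) (7 14 28) (21 42 35) (49)
6 cycles in total.

6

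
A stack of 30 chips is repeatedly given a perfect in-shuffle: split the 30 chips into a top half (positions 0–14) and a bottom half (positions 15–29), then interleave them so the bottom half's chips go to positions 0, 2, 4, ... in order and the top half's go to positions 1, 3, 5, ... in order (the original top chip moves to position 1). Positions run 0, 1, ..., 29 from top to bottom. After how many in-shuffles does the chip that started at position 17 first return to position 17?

5

Follow position 17 under repeated in-shuffles:
17 → 4 → 9 → 19 → 8 → 17
It first returns after 5 in-shuffles.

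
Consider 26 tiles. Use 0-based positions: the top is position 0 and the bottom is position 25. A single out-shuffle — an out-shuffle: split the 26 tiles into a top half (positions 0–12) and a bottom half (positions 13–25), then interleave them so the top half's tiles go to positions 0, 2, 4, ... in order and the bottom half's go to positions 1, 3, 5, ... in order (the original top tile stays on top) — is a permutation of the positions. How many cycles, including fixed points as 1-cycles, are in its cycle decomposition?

Trace each unvisited position around until it returns:
(0) (1 2 4 8 16 7 ... len 20) (5 10 20 15) (25)
4 cycles in total.

4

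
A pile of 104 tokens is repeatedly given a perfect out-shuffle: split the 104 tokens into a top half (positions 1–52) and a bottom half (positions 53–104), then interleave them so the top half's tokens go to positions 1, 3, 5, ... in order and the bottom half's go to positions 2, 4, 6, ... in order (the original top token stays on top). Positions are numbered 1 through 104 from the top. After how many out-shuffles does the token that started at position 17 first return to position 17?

51

Follow position 17 under repeated out-shuffles:
17 → 33 → 65 → 26 → 51 → 101 → 98 → 92 → ... → 17 (length 51)
It first returns after 51 out-shuffles.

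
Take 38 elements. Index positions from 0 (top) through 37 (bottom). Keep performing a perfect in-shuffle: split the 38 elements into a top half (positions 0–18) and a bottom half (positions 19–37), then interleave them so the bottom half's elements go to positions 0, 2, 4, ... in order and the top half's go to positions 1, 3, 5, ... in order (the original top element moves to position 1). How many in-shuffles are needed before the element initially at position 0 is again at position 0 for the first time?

12

Follow position 0 under repeated in-shuffles:
0 → 1 → 3 → 7 → 15 → 31 → 24 → 10 → 21 → 4 → 9 → 19 → 0
It first returns after 12 in-shuffles.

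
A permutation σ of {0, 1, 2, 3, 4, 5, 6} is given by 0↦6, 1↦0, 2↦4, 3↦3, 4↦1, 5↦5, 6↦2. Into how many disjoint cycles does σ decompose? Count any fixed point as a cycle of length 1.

Cycle decomposition: (0 6 2 4 1) (3) (5).
3 cycles.

3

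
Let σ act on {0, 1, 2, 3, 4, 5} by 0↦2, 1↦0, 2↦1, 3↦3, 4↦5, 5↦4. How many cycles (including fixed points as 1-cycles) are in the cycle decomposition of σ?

Cycle decomposition: (0 2 1) (3) (4 5).
3 cycles.

3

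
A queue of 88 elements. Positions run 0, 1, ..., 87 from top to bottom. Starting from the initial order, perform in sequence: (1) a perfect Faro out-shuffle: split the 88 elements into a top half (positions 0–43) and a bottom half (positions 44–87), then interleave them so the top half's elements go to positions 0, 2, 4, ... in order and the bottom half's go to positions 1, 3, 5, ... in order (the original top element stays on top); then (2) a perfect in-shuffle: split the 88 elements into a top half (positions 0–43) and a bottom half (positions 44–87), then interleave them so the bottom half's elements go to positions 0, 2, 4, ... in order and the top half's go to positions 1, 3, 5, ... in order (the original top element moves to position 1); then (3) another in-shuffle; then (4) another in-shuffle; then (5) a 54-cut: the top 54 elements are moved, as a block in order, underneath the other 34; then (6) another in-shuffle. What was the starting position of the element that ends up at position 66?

Undo the operations in reverse order, starting from position 66:
  undo op 6 (in-shuffle, from bottom half): 66 ← 77
  undo op 5 (cut 54): 77 ← 43
  undo op 4 (in-shuffle, from top half): 43 ← 21
  undo op 3 (in-shuffle, from top half): 21 ← 10
  undo op 2 (in-shuffle, from bottom half): 10 ← 49
  undo op 1 (out-shuffle, from bottom half): 49 ← 68
So the element at position 66 came from original position 68.

68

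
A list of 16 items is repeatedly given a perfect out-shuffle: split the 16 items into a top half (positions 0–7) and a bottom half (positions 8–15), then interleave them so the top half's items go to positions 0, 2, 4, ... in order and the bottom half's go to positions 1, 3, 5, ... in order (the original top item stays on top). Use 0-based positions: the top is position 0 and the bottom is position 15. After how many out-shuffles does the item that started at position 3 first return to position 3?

Follow position 3 under repeated out-shuffles:
3 → 6 → 12 → 9 → 3
It first returns after 4 out-shuffles.

4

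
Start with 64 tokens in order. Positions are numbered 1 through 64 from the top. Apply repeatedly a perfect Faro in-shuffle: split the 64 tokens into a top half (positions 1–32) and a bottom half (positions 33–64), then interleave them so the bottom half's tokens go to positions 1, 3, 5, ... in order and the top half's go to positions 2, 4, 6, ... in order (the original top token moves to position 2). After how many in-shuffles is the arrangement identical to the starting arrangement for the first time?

12

The in-shuffle permutes the 64 positions with cycle lengths [4, 12, 12, 12, 12, 12].
Every token is home exactly when every cycle has completed a whole number of laps, i.e. after lcm(4, 12) = 12 in-shuffles.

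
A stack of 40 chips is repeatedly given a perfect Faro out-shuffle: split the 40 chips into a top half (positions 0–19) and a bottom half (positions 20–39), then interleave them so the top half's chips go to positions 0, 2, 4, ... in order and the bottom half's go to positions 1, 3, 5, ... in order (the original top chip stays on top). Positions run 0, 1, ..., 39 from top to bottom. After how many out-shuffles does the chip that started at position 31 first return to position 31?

Follow position 31 under repeated out-shuffles:
31 → 23 → 7 → 14 → 28 → 17 → 34 → 29 → 19 → 38 → 37 → 35 → 31
It first returns after 12 out-shuffles.

12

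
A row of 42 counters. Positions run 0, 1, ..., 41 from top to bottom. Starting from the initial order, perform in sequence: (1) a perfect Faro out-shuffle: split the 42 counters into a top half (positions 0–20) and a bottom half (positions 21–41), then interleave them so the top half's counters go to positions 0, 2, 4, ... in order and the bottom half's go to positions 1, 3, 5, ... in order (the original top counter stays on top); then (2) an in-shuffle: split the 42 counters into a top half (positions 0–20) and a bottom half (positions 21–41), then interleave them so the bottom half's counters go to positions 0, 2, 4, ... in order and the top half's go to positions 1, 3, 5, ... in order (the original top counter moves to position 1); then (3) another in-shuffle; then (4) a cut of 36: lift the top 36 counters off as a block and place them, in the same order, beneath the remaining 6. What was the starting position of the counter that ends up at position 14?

Undo the operations in reverse order, starting from position 14:
  undo op 4 (cut 36): 14 ← 8
  undo op 3 (in-shuffle, from bottom half): 8 ← 25
  undo op 2 (in-shuffle, from top half): 25 ← 12
  undo op 1 (out-shuffle, from top half): 12 ← 6
So the counter at position 14 came from original position 6.

6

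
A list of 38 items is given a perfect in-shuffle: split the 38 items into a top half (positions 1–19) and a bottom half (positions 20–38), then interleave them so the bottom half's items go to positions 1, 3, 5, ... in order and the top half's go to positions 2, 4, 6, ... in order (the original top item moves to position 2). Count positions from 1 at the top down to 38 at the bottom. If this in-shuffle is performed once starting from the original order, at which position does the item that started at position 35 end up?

Track the item's position through each in-shuffle:
35 → 31

31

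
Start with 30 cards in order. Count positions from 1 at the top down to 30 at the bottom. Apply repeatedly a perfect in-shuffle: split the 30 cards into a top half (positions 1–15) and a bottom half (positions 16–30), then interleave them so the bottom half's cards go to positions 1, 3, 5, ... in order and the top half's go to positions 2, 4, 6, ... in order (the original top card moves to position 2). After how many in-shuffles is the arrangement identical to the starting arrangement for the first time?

5

The in-shuffle permutes the 30 positions with cycle lengths [5, 5, 5, 5, 5, 5].
Every card is home exactly when every cycle has completed a whole number of laps, i.e. after lcm(5) = 5 in-shuffles.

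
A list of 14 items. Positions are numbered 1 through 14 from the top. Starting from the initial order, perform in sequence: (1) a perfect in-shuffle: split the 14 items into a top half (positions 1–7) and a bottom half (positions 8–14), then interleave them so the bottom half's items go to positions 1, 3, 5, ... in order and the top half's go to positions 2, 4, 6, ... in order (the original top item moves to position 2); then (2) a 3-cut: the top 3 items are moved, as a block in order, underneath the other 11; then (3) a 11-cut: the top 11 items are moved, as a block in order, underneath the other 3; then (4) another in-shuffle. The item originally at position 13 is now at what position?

Track the item from position 13 forward through each operation:
  after op 1 (in-shuffle): 13 → 11
  after op 2 (cut 3): 11 → 8
  after op 3 (cut 11): 8 → 11
  after op 4 (in-shuffle): 11 → 7

7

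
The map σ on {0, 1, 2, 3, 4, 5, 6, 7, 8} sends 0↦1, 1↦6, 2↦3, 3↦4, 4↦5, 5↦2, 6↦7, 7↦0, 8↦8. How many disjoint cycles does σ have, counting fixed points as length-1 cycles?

3

Cycle decomposition: (0 1 6 7) (2 3 4 5) (8).
3 cycles.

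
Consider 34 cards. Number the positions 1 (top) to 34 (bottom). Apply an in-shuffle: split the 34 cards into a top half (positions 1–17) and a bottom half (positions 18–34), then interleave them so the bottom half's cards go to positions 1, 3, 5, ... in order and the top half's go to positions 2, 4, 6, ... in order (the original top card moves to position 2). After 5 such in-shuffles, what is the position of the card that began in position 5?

Track the card's position through each in-shuffle:
5 → 10 → 20 → 5 → 10 → 20

20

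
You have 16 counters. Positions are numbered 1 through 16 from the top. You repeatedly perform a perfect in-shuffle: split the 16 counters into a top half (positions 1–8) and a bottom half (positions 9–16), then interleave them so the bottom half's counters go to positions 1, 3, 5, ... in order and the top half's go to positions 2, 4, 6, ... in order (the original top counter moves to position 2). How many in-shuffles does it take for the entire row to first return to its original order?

8

The in-shuffle permutes the 16 positions with cycle lengths [8, 8].
Every counter is home exactly when every cycle has completed a whole number of laps, i.e. after lcm(8) = 8 in-shuffles.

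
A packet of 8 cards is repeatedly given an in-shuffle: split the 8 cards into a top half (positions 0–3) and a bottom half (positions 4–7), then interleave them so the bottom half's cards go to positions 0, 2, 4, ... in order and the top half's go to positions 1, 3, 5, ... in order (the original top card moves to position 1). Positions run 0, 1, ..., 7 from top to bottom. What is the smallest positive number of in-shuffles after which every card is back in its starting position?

6

The in-shuffle permutes the 8 positions with cycle lengths [2, 6].
Every card is home exactly when every cycle has completed a whole number of laps, i.e. after lcm(2, 6) = 6 in-shuffles.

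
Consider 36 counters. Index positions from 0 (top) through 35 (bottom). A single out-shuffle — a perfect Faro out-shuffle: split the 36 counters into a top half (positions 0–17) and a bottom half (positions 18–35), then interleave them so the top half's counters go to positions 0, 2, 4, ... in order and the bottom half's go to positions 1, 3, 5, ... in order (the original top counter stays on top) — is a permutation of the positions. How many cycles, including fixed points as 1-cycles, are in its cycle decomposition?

Trace each unvisited position around until it returns:
(0) (1 2 4 8 16 32 ... len 12) (3 6 12 24 13 26 ... len 12) (5 10 20) (7 14 28 21) (15 30 25) (35)
7 cycles in total.

7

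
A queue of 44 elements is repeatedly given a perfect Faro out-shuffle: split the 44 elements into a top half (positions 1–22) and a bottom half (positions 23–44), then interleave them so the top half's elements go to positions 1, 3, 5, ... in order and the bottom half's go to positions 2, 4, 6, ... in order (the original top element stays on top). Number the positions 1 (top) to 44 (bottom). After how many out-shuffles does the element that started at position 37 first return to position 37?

14

Follow position 37 under repeated out-shuffles:
37 → 30 → 16 → 31 → 18 → 35 → 26 → 8 → 15 → 29 → 14 → 27 → 10 → 19 → 37
It first returns after 14 out-shuffles.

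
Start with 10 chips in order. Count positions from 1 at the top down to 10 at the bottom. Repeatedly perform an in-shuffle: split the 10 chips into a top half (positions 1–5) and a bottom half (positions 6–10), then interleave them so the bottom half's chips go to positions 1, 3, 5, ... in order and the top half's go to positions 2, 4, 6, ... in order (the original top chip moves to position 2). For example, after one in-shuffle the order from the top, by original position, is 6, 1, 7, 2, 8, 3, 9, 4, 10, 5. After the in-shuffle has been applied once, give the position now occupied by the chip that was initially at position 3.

6

Track the chip's position through each in-shuffle:
3 → 6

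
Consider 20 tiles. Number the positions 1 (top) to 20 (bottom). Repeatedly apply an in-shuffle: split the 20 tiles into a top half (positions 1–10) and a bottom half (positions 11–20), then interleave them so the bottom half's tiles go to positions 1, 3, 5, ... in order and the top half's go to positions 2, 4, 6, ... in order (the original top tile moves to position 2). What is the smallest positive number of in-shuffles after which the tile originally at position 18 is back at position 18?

3

Follow position 18 under repeated in-shuffles:
18 → 15 → 9 → 18
It first returns after 3 in-shuffles.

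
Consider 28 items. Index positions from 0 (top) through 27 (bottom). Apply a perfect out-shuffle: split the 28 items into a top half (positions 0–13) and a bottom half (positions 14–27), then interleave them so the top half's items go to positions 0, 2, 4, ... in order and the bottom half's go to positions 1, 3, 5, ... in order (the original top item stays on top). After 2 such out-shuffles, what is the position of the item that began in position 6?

Track the item's position through each out-shuffle:
6 → 12 → 24

24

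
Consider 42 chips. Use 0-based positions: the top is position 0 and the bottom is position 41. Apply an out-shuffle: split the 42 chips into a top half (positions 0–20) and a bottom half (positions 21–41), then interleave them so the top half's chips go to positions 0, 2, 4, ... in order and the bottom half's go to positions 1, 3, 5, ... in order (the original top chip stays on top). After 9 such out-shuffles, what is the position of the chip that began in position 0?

0

Position 0 is a fixed point of every out-shuffle, so the chip never moves.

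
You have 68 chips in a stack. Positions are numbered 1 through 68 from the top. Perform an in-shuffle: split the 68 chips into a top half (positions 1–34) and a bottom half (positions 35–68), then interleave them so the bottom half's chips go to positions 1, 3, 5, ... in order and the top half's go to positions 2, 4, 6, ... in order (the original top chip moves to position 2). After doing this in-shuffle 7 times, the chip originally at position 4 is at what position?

Track the chip's position through each in-shuffle:
4 → 8 → 16 → 32 → 64 → 59 → 49 → 29

29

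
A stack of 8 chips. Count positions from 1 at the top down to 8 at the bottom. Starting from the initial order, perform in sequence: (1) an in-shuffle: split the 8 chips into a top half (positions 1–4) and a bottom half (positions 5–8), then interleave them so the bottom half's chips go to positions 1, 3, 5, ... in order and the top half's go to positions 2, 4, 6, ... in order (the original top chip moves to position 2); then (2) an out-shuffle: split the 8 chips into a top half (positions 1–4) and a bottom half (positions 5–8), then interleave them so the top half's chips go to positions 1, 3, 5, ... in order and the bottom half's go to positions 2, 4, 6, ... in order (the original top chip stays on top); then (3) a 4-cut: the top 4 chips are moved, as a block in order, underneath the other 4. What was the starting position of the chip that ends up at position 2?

Undo the operations in reverse order, starting from position 2:
  undo op 3 (cut 4): 2 ← 6
  undo op 2 (out-shuffle, from bottom half): 6 ← 7
  undo op 1 (in-shuffle, from bottom half): 7 ← 8
So the chip at position 2 came from original position 8.

8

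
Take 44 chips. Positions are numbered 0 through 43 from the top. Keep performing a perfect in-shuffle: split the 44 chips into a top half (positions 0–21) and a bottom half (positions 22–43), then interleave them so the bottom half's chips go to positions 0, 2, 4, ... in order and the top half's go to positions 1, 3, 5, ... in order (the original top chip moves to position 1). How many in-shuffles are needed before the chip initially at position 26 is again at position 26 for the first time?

Follow position 26 under repeated in-shuffles:
26 → 8 → 17 → 35 → 26
It first returns after 4 in-shuffles.

4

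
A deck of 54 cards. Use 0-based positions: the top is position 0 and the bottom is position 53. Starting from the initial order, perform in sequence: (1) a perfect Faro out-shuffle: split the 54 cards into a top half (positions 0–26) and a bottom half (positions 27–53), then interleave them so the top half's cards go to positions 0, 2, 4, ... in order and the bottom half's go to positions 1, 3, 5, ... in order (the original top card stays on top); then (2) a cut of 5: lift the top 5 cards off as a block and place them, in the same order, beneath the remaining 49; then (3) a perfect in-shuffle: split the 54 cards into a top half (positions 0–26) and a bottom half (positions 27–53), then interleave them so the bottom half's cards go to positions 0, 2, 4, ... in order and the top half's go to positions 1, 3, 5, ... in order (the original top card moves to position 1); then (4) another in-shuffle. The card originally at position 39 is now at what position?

Track the card from position 39 forward through each operation:
  after op 1 (out-shuffle): 39 → 25
  after op 2 (cut 5): 25 → 20
  after op 3 (in-shuffle): 20 → 41
  after op 4 (in-shuffle): 41 → 28

28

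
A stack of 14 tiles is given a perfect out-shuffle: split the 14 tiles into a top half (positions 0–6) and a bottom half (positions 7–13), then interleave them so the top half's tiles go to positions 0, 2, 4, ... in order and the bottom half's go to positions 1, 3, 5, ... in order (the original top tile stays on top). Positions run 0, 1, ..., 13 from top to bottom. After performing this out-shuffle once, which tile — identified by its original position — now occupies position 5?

9

Work backwards from position 5, undoing one out-shuffle at a time:
5 ← 9
So the tile now at position 5 started at position 9.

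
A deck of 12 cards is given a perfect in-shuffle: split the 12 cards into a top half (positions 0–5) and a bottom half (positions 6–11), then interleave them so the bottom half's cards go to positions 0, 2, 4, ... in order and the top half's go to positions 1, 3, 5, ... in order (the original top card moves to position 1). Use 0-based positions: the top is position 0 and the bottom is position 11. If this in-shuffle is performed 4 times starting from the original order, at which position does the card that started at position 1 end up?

Track the card's position through each in-shuffle:
1 → 3 → 7 → 2 → 5

5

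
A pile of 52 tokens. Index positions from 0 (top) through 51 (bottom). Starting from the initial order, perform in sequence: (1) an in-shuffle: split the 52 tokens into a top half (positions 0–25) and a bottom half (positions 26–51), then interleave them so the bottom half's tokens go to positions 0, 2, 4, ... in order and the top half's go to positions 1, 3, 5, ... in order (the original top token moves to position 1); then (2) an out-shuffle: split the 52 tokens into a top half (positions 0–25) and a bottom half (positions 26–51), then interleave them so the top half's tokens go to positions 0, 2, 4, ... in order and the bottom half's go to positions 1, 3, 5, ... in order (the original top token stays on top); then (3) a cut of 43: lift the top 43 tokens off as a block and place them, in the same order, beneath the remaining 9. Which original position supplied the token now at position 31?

5

Undo the operations in reverse order, starting from position 31:
  undo op 3 (cut 43): 31 ← 22
  undo op 2 (out-shuffle, from top half): 22 ← 11
  undo op 1 (in-shuffle, from top half): 11 ← 5
So the token at position 31 came from original position 5.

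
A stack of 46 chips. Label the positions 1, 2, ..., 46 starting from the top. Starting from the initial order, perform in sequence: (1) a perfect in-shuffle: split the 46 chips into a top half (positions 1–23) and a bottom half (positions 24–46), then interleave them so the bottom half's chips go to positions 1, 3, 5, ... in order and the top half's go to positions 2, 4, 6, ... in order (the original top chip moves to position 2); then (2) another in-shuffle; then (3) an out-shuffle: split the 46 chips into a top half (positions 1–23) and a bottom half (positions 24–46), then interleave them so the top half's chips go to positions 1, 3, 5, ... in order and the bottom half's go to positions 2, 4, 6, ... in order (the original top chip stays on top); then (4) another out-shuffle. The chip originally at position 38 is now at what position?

41

Track the chip from position 38 forward through each operation:
  after op 1 (in-shuffle): 38 → 29
  after op 2 (in-shuffle): 29 → 11
  after op 3 (out-shuffle): 11 → 21
  after op 4 (out-shuffle): 21 → 41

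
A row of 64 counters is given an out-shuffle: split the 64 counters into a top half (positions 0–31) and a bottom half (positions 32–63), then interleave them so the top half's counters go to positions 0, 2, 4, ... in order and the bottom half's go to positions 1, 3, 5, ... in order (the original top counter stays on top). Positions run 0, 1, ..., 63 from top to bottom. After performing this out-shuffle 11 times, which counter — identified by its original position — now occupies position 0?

0

Work backwards from position 0, undoing one out-shuffle at a time:
0 ← 0 ← 0 ← 0 ← 0 ← 0 ← 0 ← 0 ← 0 ← 0 ← 0 ← 0
So the counter now at position 0 started at position 0.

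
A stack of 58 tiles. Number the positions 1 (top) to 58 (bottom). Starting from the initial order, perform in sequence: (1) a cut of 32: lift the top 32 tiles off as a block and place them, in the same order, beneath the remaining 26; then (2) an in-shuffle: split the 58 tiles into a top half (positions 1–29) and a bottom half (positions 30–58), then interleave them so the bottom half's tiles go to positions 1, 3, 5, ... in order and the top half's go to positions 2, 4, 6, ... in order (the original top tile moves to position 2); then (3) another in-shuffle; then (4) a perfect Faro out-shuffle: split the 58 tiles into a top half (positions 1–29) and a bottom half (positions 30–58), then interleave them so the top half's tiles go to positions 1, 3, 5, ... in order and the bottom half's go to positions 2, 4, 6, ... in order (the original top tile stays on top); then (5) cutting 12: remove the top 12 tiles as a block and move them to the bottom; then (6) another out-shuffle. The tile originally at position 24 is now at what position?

Track the tile from position 24 forward through each operation:
  after op 1 (cut 32): 24 → 50
  after op 2 (in-shuffle): 50 → 41
  after op 3 (in-shuffle): 41 → 23
  after op 4 (out-shuffle): 23 → 45
  after op 5 (cut 12): 45 → 33
  after op 6 (out-shuffle): 33 → 8

8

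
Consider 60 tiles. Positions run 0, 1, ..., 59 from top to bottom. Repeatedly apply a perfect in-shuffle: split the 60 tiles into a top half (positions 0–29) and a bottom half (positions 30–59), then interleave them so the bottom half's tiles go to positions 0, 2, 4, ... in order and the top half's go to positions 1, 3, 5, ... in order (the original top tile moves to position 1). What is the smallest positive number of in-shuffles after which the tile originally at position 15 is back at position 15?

Follow position 15 under repeated in-shuffles:
15 → 31 → 2 → 5 → 11 → 23 → 47 → 34 → ... → 15 (length 60)
It first returns after 60 in-shuffles.

60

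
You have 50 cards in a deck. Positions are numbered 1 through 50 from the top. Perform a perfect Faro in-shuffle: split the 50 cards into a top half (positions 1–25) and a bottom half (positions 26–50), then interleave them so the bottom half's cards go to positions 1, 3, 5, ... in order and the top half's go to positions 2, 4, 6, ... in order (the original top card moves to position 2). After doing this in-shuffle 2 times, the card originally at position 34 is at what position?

Track the card's position through each in-shuffle:
34 → 17 → 34

34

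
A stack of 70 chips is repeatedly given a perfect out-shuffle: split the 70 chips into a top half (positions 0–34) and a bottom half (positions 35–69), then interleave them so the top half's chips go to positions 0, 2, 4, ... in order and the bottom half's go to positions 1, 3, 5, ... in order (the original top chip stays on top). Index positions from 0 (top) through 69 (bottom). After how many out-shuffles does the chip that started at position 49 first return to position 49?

Follow position 49 under repeated out-shuffles:
49 → 29 → 58 → 47 → 25 → 50 → 31 → 62 → ... → 49 (length 22)
It first returns after 22 out-shuffles.

22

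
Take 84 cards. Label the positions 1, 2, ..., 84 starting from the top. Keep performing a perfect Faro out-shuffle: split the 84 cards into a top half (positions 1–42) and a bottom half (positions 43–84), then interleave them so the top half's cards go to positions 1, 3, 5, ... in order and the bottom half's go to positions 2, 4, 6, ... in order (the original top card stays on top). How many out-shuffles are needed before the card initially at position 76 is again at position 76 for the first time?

Follow position 76 under repeated out-shuffles:
76 → 68 → 52 → 20 → 39 → 77 → 70 → 56 → ... → 76 (length 82)
It first returns after 82 out-shuffles.

82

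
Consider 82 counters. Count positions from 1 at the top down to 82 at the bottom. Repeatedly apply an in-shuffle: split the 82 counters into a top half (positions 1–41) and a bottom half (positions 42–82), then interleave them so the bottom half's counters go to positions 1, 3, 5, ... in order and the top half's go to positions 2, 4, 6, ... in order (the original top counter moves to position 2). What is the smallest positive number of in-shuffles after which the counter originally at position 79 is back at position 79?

Follow position 79 under repeated in-shuffles:
79 → 75 → 67 → 51 → 19 → 38 → 76 → 69 → ... → 79 (length 82)
It first returns after 82 in-shuffles.

82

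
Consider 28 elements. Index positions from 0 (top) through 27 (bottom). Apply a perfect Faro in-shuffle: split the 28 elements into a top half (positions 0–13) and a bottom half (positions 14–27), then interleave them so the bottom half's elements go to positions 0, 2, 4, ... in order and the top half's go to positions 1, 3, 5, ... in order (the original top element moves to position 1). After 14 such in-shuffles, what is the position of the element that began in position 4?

Track position through each in-shuffle: 4 → 9 → 19 → 10 → 21 → ... (continuing for 14 shuffles total) → 23.

23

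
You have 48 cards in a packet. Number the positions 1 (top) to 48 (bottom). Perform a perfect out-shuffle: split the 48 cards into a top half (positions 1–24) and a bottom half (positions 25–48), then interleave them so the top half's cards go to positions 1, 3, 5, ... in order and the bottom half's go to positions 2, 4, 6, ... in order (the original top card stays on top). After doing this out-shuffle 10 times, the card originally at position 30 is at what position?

Track the card's position through each out-shuffle:
30 → 12 → 23 → 45 → 42 → 36 → 24 → 47 → 46 → 44 → 40

40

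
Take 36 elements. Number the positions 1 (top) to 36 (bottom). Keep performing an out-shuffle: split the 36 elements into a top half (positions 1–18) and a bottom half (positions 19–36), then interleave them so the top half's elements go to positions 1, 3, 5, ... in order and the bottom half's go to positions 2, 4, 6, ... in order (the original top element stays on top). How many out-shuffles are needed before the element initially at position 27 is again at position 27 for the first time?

Follow position 27 under repeated out-shuffles:
27 → 18 → 35 → 34 → 32 → 28 → 20 → 4 → 7 → 13 → 25 → 14 → 27
It first returns after 12 out-shuffles.

12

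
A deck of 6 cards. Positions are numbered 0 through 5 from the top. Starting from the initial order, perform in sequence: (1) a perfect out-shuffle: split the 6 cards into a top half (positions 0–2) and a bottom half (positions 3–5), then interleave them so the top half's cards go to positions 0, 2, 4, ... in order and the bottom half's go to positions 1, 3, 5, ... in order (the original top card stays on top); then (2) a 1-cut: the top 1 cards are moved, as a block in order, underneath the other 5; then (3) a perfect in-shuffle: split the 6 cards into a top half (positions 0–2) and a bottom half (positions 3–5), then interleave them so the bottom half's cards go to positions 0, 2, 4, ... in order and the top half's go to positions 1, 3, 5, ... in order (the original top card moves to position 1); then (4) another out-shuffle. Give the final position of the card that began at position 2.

0

Track the card from position 2 forward through each operation:
  after op 1 (out-shuffle): 2 → 4
  after op 2 (cut 1): 4 → 3
  after op 3 (in-shuffle): 3 → 0
  after op 4 (out-shuffle): 0 → 0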